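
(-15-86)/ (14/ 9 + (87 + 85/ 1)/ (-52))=11817/ 205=57.64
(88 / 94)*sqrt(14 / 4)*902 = 19844*sqrt(14) / 47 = 1579.78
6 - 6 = 0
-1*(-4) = 4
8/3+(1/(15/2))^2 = 604/225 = 2.68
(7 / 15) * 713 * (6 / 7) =1426 / 5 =285.20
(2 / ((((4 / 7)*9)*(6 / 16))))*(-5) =-140 / 27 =-5.19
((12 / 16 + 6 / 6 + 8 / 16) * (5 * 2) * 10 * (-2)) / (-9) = 50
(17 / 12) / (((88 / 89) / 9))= 4539 / 352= 12.89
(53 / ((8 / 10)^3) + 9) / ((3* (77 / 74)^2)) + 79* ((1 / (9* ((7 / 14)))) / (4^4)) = 34.71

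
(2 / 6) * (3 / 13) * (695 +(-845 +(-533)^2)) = 283939 / 13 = 21841.46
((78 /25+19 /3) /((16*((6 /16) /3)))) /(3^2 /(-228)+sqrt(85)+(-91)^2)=16956028526 /29706353073675 - 2047592*sqrt(85) /29706353073675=0.00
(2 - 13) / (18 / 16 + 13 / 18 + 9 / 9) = -792 / 205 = -3.86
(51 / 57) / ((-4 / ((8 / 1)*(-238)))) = 8092 / 19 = 425.89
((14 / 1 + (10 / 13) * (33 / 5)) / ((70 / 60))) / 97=1488 / 8827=0.17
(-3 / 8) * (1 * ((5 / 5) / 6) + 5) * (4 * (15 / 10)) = -11.62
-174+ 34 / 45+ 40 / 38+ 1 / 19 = -147179 / 855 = -172.14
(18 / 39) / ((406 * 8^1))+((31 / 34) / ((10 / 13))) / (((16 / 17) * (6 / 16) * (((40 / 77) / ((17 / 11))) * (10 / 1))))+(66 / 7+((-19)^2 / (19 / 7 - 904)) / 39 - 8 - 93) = -10341587005199 / 114167664000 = -90.58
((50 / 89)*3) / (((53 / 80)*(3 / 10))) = 40000 / 4717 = 8.48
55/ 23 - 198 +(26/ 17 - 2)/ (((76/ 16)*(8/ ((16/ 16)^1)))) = -195.62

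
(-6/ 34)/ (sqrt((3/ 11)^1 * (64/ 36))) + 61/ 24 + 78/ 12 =217/ 24 -3 * sqrt(33)/ 68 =8.79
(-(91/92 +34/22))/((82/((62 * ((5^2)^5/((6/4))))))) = -258837890625/20746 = -12476520.32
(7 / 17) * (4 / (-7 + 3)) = -7 / 17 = -0.41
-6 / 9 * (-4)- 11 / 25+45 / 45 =242 / 75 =3.23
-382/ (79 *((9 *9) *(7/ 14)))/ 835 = -764/ 5343165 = -0.00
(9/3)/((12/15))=15/4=3.75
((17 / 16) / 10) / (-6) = -17 / 960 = -0.02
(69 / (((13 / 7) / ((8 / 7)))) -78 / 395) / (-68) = -108513 / 174590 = -0.62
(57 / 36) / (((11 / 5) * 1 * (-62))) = -0.01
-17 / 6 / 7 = -17 / 42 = -0.40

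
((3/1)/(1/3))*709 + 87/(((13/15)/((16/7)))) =601551/91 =6610.45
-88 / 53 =-1.66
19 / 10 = 1.90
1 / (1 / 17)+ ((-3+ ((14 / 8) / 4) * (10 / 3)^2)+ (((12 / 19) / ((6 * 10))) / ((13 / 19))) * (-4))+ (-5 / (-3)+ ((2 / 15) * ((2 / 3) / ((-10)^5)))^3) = 20.47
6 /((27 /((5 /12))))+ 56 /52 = 821 /702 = 1.17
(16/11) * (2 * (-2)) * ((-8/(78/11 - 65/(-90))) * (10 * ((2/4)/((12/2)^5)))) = 160/41769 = 0.00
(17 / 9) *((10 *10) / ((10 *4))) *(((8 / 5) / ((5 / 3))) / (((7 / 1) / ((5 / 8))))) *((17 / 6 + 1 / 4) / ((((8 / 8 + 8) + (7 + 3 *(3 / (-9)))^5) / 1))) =0.00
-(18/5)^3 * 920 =-1073088/25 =-42923.52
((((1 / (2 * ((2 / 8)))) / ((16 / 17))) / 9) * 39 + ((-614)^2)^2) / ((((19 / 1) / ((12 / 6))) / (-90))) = -51165354249075 / 38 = -1346456690765.13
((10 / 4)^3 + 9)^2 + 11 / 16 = 38853 / 64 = 607.08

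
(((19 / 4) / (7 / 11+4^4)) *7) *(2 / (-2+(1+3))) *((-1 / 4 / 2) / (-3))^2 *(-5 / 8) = -7315 / 52033536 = -0.00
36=36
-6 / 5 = -1.20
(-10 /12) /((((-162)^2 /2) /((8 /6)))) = -5 /59049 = -0.00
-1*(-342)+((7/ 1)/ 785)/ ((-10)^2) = 342.00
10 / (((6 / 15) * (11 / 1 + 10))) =25 / 21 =1.19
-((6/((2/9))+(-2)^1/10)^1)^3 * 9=-21654936/125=-173239.49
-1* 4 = -4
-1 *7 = -7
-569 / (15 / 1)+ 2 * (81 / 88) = -23821 / 660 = -36.09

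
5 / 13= 0.38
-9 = -9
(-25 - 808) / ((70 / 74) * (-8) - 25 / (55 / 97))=339031 / 21025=16.13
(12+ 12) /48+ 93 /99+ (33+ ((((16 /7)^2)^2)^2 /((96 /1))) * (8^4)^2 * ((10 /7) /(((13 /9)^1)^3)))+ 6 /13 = 361143858336540787175 /5851353722214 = 61719710.60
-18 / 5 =-3.60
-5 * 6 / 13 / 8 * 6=-45 / 26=-1.73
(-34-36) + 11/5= -339/5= -67.80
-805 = -805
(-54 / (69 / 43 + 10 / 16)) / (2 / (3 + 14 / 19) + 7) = -3.21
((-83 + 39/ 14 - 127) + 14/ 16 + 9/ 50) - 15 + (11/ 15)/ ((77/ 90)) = -308423/ 1400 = -220.30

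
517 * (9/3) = 1551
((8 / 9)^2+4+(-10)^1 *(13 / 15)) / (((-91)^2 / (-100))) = 31400 / 670761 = 0.05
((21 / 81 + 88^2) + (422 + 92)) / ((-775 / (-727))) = 7746.78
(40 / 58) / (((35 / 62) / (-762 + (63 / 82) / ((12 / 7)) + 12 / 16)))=-1105119 / 1189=-929.45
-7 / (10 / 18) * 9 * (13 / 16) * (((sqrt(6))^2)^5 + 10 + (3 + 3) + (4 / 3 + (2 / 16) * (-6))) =-229756527 / 320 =-717989.15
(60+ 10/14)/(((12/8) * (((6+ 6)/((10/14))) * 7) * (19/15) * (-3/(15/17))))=-3125/39102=-0.08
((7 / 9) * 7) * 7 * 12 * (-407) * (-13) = 7259252 / 3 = 2419750.67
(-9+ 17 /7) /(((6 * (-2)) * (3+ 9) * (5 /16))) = 46 /315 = 0.15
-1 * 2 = -2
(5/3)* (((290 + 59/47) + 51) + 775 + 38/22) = 964190/517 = 1864.97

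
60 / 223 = 0.27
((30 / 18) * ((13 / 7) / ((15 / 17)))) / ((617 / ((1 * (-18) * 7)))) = -442 / 617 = -0.72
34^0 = 1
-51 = -51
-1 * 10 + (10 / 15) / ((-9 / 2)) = -10.15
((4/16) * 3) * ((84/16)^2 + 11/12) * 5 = 6835/64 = 106.80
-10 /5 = -2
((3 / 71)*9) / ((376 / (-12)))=-81 / 6674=-0.01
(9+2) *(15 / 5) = 33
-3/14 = -0.21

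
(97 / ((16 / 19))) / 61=1843 / 976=1.89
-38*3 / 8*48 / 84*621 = -5056.71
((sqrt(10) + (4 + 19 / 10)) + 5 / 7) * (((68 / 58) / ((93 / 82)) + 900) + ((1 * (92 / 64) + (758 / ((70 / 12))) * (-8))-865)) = -700726795789 / 105722400-1513448803 * sqrt(10) / 1510320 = -9796.82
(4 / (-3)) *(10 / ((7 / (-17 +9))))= 320 / 21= 15.24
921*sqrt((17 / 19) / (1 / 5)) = 921*sqrt(1615) / 19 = 1948.01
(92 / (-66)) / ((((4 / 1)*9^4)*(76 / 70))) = -805 / 16454988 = -0.00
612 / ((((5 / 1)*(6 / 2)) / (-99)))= -20196 / 5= -4039.20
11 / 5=2.20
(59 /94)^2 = 0.39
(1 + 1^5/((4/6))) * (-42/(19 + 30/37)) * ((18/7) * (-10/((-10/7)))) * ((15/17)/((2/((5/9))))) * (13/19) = -3787875/236759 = -16.00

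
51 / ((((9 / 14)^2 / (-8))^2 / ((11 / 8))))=57470336 / 2187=26278.16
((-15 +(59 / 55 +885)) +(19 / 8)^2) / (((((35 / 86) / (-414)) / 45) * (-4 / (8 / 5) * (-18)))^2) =244499449947831 / 269500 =907233580.51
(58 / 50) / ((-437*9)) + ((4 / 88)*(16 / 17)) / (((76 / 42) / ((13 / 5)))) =1124797 / 18386775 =0.06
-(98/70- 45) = 218/5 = 43.60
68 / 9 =7.56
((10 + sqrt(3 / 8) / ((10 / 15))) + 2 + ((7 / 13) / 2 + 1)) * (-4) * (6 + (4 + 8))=-12420 / 13 -27 * sqrt(6)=-1021.52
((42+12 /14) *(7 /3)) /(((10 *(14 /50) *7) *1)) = 250 /49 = 5.10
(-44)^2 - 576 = 1360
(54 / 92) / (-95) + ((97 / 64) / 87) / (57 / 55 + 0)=388021 / 36498240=0.01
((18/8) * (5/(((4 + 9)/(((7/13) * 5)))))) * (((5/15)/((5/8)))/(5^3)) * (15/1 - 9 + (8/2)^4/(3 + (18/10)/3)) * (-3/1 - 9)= -9.20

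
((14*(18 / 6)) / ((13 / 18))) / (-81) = -28 / 39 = -0.72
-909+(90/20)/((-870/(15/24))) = -843555/928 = -909.00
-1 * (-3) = 3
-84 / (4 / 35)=-735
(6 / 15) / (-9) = -2 / 45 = -0.04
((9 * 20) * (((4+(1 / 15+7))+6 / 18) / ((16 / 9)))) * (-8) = -9234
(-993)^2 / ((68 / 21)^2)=94041.44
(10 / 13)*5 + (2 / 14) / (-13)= 349 / 91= 3.84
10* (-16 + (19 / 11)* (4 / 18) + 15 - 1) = -1600 / 99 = -16.16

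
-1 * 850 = -850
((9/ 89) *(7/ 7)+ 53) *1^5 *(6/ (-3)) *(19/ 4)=-44897/ 89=-504.46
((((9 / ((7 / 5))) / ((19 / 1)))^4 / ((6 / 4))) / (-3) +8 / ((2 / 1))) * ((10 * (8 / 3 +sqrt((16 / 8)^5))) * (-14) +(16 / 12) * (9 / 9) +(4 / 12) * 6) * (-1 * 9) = 4164803141220 / 312900721 +900497976480 * sqrt(2) / 44700103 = 41800.09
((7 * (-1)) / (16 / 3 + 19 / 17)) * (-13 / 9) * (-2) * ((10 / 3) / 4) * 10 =-11050 / 423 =-26.12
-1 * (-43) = 43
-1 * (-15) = 15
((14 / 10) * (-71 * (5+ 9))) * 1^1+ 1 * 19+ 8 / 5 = -1371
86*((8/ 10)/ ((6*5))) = 2.29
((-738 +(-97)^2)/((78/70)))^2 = 544989025/9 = 60554336.11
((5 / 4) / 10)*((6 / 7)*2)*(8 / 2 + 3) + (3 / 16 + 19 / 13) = 655 / 208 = 3.15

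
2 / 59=0.03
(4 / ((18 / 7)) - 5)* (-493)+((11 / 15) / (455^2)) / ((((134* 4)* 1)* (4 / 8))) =4239710520533 / 2496721500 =1698.11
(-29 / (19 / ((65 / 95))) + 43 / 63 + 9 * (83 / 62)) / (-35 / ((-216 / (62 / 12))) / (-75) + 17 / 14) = 17797195800 / 1832201711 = 9.71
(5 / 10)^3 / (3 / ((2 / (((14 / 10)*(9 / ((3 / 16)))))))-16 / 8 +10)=5 / 4352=0.00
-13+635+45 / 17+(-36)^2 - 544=23403 / 17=1376.65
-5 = -5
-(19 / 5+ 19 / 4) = -171 / 20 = -8.55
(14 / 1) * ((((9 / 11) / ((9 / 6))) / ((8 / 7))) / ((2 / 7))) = 1029 / 44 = 23.39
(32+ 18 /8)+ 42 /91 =1805 /52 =34.71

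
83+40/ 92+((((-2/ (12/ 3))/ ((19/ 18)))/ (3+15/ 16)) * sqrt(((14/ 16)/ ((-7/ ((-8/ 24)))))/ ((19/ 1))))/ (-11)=4 * sqrt(114)/ 83391+1919/ 23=83.44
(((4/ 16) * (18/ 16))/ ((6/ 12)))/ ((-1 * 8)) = -9/ 128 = -0.07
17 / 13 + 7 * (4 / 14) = 43 / 13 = 3.31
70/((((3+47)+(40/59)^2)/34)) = 828478/17565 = 47.17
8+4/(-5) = 36/5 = 7.20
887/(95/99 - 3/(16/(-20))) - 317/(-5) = 469493/1865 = 251.74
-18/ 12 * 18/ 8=-27/ 8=-3.38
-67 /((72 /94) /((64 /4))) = -1399.56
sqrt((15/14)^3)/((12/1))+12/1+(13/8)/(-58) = 5 * sqrt(210)/784+5555/464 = 12.06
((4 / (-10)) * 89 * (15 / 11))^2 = 285156 / 121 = 2356.66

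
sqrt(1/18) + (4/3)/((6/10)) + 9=sqrt(2)/6 + 101/9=11.46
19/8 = 2.38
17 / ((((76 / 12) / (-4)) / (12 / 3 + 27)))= -6324 / 19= -332.84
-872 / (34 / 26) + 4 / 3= -665.49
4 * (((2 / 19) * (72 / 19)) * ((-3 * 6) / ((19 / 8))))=-82944 / 6859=-12.09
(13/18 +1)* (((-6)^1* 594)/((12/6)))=-3069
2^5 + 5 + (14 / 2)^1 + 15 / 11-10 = 389 / 11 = 35.36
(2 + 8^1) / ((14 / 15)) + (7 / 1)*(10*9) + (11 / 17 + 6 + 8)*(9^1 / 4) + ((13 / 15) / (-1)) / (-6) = 14433109 / 21420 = 673.81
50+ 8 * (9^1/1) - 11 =111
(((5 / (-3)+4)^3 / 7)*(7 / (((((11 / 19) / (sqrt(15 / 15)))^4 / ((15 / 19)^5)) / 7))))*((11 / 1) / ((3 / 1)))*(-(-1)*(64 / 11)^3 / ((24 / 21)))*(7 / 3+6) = 43025920000000 / 33659659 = 1278263.69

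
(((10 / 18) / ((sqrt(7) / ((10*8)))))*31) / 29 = 12400*sqrt(7) / 1827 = 17.96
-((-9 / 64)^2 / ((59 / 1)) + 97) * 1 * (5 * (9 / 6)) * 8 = -351622335 / 60416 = -5820.02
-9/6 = -3/2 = -1.50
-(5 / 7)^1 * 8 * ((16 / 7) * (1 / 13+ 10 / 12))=-22720 / 1911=-11.89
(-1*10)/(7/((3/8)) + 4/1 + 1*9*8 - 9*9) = -30/41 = -0.73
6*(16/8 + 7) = 54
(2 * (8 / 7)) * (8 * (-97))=-12416 / 7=-1773.71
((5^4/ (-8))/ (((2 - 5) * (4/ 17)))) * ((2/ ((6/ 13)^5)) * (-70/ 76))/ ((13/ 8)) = -10621121875/ 1772928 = -5990.72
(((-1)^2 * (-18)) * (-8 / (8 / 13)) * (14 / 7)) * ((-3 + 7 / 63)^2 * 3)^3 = 16063620352 / 2187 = 7345048.17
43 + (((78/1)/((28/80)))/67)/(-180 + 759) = 3892751/90517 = 43.01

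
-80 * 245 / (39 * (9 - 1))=-2450 / 39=-62.82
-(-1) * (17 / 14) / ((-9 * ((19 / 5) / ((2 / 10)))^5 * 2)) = -17 / 623976948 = -0.00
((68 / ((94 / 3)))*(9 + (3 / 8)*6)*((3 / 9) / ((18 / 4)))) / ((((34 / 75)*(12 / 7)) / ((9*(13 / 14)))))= 19.45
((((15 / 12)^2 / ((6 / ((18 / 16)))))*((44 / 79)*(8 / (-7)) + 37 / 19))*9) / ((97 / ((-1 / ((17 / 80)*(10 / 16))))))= -9296775 / 34652086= -0.27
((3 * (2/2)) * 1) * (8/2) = 12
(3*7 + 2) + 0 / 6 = 23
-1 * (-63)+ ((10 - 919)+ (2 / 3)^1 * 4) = -2530 / 3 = -843.33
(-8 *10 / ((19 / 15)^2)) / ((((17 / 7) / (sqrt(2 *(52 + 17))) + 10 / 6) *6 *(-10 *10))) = 1014300 / 20029363- 10710 *sqrt(138) / 20029363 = 0.04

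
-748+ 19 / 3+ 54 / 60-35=-23273 / 30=-775.77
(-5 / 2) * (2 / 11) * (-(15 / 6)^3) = 625 / 88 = 7.10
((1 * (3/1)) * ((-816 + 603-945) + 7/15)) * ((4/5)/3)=-69452/75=-926.03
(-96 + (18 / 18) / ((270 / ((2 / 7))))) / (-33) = 90719 / 31185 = 2.91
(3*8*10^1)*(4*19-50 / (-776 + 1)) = 565920 / 31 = 18255.48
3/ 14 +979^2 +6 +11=13418415/ 14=958458.21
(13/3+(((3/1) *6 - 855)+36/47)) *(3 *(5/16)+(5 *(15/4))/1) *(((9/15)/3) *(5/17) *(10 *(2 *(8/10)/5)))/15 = -821086/3995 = -205.53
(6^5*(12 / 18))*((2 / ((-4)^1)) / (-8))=324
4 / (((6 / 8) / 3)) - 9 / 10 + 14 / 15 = 481 / 30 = 16.03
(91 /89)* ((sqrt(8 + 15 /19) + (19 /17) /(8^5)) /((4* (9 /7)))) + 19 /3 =637* sqrt(3173) /60876 + 11303792455 /1784807424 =6.92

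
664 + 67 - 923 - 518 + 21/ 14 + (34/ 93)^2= -12253321/ 17298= -708.37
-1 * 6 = -6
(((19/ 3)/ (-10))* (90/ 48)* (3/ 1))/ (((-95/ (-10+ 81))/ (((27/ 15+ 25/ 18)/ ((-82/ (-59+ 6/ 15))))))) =145621/ 24000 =6.07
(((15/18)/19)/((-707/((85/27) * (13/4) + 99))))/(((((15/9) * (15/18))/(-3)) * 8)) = 11797/6447840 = 0.00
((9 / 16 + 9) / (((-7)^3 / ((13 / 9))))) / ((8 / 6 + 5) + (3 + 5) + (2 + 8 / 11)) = -7293 / 3089744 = -0.00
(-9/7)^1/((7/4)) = -0.73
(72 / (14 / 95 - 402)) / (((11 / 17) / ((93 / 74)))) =-1351755 / 3884408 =-0.35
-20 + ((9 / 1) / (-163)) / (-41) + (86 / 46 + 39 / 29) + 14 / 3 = -162044741 / 13372683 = -12.12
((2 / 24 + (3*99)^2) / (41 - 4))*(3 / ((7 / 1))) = 1058509 / 1036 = 1021.73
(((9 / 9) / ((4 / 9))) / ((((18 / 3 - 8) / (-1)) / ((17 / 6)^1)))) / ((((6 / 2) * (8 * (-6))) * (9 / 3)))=-17 / 2304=-0.01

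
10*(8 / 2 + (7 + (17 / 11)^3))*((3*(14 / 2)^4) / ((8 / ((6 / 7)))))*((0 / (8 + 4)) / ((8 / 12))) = 0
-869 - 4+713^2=507496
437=437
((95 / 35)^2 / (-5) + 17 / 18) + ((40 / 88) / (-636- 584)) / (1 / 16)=-1583083 / 2959110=-0.53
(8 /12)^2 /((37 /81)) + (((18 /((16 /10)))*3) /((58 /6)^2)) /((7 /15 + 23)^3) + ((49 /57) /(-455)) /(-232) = 0.97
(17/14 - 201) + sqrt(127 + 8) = -2797/14 + 3 * sqrt(15) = -188.17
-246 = -246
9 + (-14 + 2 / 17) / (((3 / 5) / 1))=-721 / 51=-14.14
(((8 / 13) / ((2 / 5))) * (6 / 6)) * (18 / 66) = 0.42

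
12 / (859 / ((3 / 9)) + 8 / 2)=12 / 2581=0.00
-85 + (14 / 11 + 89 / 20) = -17441 / 220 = -79.28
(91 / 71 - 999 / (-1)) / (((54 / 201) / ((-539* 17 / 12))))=-10900167355 / 3834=-2843027.48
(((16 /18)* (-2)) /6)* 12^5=-73728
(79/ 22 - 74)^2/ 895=2399401/ 433180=5.54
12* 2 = 24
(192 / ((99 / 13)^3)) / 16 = 0.03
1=1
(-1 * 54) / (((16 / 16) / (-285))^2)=-4386150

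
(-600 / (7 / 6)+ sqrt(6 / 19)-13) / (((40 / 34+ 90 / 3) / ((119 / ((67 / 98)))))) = -52268251 / 17755+ 99127*sqrt(114) / 337345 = -2940.72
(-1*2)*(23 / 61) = -46 / 61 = -0.75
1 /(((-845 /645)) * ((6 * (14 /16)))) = -172 /1183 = -0.15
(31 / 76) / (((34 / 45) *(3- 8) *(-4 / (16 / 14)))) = 279 / 9044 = 0.03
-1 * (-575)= 575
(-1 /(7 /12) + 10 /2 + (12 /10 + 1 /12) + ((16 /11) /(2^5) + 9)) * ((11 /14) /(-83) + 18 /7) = 187250323 /5368440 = 34.88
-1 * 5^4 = -625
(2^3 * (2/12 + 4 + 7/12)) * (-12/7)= -456/7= -65.14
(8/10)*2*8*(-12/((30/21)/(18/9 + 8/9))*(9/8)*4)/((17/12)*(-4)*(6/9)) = 157248/425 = 370.00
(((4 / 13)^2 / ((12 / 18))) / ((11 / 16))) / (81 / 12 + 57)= 512 / 158015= 0.00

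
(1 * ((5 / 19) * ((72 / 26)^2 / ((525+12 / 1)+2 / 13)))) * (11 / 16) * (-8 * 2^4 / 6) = -95040 / 1724801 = -0.06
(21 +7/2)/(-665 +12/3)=-49/1322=-0.04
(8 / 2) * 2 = 8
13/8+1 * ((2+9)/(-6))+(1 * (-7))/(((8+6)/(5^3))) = -1505/24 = -62.71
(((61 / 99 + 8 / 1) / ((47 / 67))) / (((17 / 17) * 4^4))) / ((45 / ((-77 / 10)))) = -400057 / 48729600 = -0.01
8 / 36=2 / 9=0.22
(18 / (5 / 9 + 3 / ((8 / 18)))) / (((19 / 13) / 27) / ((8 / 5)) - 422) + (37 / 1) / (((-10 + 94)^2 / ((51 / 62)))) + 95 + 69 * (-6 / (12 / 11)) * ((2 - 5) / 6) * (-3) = -21551039728037525 / 45442214866272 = -474.25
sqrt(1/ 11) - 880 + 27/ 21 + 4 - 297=-8202/ 7 + sqrt(11)/ 11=-1171.41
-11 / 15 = -0.73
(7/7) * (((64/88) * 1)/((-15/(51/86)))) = -68/2365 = -0.03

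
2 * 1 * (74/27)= 148/27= 5.48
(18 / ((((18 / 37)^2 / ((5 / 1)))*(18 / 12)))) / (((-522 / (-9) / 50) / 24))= 1369000 / 261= 5245.21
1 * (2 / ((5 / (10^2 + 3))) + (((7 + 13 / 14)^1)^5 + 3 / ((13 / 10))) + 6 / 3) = 1096878684207 / 34958560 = 31376.54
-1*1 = -1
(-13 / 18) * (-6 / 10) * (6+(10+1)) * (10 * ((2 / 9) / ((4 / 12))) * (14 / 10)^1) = 3094 / 45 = 68.76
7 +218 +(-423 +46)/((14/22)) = -2572/7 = -367.43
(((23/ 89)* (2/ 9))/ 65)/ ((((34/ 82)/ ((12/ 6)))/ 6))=7544/ 295035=0.03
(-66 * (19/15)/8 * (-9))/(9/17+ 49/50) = 159885/2566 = 62.31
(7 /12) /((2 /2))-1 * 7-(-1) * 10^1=43 /12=3.58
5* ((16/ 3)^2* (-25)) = -32000/ 9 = -3555.56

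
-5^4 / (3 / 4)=-2500 / 3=-833.33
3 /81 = 1 /27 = 0.04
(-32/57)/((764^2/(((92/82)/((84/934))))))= -21482/1790378037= -0.00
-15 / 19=-0.79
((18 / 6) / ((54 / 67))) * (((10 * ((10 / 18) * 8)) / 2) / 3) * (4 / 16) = 1675 / 243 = 6.89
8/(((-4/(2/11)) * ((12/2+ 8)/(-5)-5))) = 20/429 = 0.05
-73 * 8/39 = -14.97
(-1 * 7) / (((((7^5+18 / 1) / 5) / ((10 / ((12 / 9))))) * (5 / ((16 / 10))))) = -84 / 16825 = -0.00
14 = 14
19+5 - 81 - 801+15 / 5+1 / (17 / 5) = -14530 / 17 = -854.71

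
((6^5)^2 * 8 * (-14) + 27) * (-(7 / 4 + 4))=155760868755 / 4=38940217188.75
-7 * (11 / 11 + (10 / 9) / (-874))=-27496 / 3933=-6.99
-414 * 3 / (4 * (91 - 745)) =0.47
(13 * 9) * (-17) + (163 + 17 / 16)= -29199 / 16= -1824.94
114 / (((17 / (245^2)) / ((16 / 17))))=109485600 / 289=378842.91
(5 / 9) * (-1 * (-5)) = 25 / 9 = 2.78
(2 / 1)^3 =8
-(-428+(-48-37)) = 513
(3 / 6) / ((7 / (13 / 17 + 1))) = 15 / 119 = 0.13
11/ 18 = 0.61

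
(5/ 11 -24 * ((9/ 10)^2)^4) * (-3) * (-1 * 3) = -12222376137/ 137500000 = -88.89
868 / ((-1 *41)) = -868 / 41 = -21.17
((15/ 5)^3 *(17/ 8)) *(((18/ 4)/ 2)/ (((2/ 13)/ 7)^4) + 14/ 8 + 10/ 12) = 283283239779/ 512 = 553287577.69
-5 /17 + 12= 199 /17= 11.71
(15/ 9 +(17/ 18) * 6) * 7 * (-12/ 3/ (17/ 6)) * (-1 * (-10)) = -724.71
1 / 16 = 0.06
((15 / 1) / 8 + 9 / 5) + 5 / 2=6.18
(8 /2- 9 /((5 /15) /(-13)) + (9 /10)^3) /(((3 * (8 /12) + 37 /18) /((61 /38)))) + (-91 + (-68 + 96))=1478277 /19000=77.80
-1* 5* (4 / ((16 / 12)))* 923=-13845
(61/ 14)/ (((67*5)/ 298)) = 9089/ 2345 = 3.88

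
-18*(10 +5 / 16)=-1485 / 8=-185.62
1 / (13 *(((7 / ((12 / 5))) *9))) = 4 / 1365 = 0.00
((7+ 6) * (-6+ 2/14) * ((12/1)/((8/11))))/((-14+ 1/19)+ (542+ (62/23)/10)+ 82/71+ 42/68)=-4217034705/1779293467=-2.37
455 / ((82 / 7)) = 3185 / 82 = 38.84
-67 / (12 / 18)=-100.50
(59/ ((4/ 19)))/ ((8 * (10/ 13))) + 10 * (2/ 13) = 195849/ 4160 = 47.08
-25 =-25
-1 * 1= -1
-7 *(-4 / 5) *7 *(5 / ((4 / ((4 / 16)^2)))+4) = 12789 / 80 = 159.86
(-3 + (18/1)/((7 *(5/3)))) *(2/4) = -51/70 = -0.73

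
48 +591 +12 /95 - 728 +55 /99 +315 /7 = -37037 /855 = -43.32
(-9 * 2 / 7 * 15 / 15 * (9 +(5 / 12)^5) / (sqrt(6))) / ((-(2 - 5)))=-2242613 * sqrt(6) / 1741824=-3.15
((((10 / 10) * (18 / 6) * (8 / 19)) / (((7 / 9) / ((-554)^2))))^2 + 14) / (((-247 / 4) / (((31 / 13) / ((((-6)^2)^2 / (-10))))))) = 340602839128719605 / 4600749699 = 74032029.87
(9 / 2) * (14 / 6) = 10.50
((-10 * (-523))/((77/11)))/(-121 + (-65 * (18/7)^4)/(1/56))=-256270/54629023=-0.00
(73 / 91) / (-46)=-73 / 4186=-0.02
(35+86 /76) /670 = 0.05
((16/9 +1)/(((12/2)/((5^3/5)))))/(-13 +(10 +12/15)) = -3125/594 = -5.26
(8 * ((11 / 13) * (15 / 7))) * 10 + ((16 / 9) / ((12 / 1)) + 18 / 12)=720899 / 4914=146.70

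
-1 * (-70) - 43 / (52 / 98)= -287 / 26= -11.04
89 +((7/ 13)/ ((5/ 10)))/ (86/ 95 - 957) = 105087823/ 1180777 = 89.00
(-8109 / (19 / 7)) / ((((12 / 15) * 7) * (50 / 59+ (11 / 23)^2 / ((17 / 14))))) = -21512649915 / 41769296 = -515.04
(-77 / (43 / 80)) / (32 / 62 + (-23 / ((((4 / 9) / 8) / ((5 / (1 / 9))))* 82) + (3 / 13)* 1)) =25445420 / 40222243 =0.63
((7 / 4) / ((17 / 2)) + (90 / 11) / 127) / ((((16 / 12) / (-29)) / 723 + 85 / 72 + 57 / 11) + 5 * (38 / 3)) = 358927084 / 92545645109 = 0.00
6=6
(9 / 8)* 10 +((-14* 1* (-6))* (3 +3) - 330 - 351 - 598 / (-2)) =533 / 4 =133.25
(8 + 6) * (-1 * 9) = -126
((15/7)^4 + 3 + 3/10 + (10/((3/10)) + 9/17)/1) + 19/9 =221729939/3673530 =60.36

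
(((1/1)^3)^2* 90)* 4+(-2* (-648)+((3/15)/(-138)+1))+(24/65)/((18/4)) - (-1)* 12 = 4990551/2990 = 1669.08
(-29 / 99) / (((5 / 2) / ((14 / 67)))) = -812 / 33165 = -0.02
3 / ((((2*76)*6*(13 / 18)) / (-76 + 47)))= -261 / 1976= -0.13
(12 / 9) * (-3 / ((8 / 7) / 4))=-14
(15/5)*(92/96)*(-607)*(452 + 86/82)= -259325575/328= -790626.75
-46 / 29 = -1.59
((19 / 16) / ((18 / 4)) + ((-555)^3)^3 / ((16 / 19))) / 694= -854344363418147658322265587 / 99936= -8548914939742912046932.69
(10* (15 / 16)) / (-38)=-75 / 304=-0.25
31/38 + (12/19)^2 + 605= 437687/722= 606.21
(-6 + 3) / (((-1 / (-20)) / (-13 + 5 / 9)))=746.67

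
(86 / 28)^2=1849 / 196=9.43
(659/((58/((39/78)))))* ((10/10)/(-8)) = -659/928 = -0.71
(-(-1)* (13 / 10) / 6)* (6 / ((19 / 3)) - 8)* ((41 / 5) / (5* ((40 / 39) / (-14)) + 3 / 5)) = -3249701 / 60610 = -53.62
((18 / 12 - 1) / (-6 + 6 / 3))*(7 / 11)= -7 / 88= -0.08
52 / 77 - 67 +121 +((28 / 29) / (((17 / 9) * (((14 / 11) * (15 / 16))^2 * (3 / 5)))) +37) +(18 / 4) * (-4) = 42292571 / 569415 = 74.27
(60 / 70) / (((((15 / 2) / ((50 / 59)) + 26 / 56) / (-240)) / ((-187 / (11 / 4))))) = 244800 / 163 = 1501.84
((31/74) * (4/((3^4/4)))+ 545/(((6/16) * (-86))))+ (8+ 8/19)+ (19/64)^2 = -83315923795/10029256704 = -8.31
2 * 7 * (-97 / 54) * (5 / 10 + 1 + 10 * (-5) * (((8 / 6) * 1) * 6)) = 541163 / 54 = 10021.54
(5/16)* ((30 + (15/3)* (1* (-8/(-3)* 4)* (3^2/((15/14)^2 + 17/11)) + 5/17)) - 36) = 85729105/1579504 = 54.28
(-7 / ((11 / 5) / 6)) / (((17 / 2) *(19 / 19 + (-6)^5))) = 84 / 290785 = 0.00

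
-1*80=-80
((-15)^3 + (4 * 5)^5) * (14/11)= 44752750/11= 4068431.82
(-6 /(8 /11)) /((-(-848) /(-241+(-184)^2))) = -1109295 /3392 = -327.03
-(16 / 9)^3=-4096 / 729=-5.62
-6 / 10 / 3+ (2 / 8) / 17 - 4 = -1423 / 340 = -4.19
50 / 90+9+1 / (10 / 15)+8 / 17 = 3527 / 306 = 11.53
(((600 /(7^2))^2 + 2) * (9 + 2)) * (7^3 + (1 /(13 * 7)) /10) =573262.12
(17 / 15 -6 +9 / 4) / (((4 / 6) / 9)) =-1413 / 40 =-35.32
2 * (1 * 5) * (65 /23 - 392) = -89510 /23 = -3891.74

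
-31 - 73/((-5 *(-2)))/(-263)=-81457/2630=-30.97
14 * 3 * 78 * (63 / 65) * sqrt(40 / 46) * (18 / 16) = 35721 * sqrt(115) / 115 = 3331.00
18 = 18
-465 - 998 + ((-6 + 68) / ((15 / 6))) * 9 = -6199 / 5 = -1239.80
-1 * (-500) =500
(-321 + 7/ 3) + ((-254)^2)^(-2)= -3979172428733/ 12486942768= -318.67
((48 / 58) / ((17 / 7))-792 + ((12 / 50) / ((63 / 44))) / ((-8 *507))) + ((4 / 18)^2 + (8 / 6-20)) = -956951580707 / 1181018475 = -810.28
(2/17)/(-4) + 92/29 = 3099/986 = 3.14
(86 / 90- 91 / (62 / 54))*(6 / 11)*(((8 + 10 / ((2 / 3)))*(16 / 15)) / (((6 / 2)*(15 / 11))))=-80394752 / 313875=-256.14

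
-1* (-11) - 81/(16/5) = -229/16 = -14.31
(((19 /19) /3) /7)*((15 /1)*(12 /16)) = 15 /28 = 0.54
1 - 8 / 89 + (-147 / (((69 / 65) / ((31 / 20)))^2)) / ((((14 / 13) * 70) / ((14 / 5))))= -1212512891 / 112994400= -10.73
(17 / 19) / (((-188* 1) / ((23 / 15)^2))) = -8993 / 803700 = -0.01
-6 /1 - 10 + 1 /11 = -175 /11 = -15.91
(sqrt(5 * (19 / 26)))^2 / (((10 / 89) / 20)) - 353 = 3866 / 13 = 297.38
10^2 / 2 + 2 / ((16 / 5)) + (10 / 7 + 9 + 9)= 3923 / 56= 70.05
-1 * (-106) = 106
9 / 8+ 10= 89 / 8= 11.12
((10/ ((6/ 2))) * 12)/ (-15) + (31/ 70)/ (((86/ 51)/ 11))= 0.22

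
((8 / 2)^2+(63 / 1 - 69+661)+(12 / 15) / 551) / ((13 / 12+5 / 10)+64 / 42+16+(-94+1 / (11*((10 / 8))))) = -569371572 / 63487873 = -8.97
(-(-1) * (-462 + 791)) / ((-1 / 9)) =-2961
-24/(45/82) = -656/15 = -43.73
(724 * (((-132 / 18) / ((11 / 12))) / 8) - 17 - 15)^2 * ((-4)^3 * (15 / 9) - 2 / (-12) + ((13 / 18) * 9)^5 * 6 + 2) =39729146247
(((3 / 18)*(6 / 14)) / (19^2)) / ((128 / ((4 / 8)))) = 1 / 1293824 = 0.00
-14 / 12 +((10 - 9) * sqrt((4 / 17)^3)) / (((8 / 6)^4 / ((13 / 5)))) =-7 / 6 +1053 * sqrt(17) / 46240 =-1.07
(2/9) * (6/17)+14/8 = 373/204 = 1.83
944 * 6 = 5664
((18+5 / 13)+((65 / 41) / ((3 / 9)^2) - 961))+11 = -488946 / 533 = -917.35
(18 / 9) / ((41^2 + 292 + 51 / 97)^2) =9409 / 18323105312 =0.00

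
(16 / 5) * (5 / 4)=4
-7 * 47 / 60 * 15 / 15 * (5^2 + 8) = -3619 / 20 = -180.95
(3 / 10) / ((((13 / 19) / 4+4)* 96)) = 0.00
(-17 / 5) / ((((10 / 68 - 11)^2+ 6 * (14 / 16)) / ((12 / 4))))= -0.08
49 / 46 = 1.07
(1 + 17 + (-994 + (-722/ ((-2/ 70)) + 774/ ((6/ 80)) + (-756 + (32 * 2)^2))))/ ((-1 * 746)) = -18977/ 373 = -50.88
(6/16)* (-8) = -3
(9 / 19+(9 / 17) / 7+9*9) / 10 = 184383 / 22610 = 8.15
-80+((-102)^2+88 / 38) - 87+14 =194813 / 19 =10253.32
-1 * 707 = -707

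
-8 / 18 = -4 / 9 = -0.44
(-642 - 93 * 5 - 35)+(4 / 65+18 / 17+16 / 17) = -1139.94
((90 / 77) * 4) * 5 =23.38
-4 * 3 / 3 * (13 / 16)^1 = -13 / 4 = -3.25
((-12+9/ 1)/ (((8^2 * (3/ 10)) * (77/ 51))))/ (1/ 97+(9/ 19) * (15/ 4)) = -469965/ 8113336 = -0.06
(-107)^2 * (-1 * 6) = -68694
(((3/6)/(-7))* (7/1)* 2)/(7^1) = -1/7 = -0.14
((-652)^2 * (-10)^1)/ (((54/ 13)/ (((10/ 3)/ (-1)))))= 276317600/ 81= 3411328.40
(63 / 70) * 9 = 81 / 10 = 8.10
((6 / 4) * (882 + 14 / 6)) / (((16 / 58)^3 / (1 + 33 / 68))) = 6535105717 / 69632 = 93852.05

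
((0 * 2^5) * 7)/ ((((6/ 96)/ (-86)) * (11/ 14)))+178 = 178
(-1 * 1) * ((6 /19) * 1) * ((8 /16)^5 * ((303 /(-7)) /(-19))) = -909 /40432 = -0.02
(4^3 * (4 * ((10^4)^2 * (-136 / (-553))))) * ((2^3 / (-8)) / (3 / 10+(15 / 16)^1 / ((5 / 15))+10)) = -278528000000000 / 580097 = -480140390.31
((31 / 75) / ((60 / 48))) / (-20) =-0.02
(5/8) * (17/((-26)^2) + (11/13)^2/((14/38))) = 46575/37856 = 1.23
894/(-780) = -149/130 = -1.15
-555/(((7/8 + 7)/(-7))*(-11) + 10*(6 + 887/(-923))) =-4098120/463457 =-8.84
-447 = -447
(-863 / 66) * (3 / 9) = -863 / 198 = -4.36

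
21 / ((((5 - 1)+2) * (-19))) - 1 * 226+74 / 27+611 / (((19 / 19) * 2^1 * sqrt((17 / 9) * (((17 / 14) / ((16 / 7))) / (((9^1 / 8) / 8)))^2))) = -229253 / 1026+16497 * sqrt(17) / 1156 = -164.60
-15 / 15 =-1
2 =2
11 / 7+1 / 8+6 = 431 / 56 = 7.70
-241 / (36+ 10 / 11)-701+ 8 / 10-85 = -1607211 / 2030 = -791.73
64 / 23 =2.78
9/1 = 9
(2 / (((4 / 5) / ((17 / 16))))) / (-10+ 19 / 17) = -1445 / 4832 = -0.30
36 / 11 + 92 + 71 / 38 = 40605 / 418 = 97.14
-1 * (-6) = 6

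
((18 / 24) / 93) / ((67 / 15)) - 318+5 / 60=-3961855 / 12462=-317.91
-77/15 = -5.13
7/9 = 0.78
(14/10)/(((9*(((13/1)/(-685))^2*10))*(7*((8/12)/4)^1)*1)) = 18769/507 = 37.02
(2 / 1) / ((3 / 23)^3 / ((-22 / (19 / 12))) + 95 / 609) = 1304107728 / 101611981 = 12.83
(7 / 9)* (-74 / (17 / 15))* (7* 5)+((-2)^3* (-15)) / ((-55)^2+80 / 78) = -2139564214 / 1203753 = -1777.41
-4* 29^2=-3364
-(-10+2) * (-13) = -104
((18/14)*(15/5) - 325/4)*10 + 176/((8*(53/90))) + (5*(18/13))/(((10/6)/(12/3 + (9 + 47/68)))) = -55729204/81991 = -679.70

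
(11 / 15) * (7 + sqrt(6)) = 11 * sqrt(6) / 15 + 77 / 15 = 6.93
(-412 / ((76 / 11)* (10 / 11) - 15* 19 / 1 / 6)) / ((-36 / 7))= -1.94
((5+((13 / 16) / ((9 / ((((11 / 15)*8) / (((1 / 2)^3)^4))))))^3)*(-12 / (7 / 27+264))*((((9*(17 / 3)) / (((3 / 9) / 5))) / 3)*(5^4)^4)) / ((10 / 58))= -12093302939213688053710937500 / 115587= -104625113024939552490426.60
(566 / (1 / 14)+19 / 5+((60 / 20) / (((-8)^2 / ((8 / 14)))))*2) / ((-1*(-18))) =739933 / 1680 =440.44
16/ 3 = 5.33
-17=-17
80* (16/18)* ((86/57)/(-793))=-55040/406809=-0.14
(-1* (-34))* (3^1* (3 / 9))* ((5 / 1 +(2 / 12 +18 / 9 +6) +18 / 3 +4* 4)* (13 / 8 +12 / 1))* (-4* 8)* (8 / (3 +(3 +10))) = -781966 / 3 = -260655.33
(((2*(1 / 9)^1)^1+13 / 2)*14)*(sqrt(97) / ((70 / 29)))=3509*sqrt(97) / 90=384.00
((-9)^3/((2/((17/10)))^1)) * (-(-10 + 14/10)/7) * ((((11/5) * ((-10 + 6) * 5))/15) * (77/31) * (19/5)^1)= 408378267/19375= 21077.59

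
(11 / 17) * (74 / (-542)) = -407 / 4607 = -0.09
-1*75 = -75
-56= -56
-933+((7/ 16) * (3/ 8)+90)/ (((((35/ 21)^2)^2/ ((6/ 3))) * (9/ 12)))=-9018393/ 10000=-901.84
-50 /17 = -2.94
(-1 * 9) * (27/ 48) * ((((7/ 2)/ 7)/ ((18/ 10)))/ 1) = -45/ 32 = -1.41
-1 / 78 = -0.01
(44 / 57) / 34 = 22 / 969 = 0.02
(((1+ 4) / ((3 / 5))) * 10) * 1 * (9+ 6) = 1250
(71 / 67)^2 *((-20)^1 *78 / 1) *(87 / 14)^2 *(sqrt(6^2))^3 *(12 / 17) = -38570458979520 / 3739337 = -10314785.48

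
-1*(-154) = 154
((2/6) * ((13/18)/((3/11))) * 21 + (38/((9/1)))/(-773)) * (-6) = -773545/6957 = -111.19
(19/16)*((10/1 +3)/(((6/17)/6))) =4199/16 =262.44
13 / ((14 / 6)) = 39 / 7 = 5.57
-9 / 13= -0.69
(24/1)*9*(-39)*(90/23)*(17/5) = -2577744/23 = -112075.83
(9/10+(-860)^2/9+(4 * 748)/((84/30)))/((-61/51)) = -891578039/12810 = -69600.16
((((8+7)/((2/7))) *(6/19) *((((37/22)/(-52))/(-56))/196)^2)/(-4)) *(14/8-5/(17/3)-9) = 4866795/16629020572516352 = 0.00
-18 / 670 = -9 / 335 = -0.03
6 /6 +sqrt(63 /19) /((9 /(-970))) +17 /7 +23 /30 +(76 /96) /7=517 /120-970 * sqrt(133) /57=-191.95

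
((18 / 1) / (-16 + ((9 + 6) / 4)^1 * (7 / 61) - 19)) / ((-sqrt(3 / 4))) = 2928 * sqrt(3) / 8435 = 0.60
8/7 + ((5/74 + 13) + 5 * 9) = 30671/518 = 59.21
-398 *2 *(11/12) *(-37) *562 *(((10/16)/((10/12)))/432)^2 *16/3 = 22759033/93312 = 243.90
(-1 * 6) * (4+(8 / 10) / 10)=-612 / 25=-24.48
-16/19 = -0.84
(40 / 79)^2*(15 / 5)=4800 / 6241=0.77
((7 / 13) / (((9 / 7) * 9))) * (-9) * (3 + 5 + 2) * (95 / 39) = -46550 / 4563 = -10.20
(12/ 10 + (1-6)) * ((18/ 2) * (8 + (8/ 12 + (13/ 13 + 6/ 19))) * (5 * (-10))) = 17070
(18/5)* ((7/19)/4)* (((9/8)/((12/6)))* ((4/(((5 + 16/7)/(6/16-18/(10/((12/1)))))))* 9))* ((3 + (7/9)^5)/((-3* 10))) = 1344780059/627912000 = 2.14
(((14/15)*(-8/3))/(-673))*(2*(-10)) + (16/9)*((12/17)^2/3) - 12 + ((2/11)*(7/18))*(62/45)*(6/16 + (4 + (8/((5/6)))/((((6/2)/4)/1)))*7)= -150048793/525141900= -0.29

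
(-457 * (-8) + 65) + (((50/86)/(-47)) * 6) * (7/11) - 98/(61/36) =4967519593/1356091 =3663.12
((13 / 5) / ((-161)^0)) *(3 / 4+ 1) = 91 / 20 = 4.55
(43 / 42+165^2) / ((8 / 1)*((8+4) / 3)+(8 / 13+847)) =14865409 / 480270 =30.95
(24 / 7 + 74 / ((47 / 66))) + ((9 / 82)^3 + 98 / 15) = 309862488991 / 2721001080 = 113.88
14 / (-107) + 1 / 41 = -0.11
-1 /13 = -0.08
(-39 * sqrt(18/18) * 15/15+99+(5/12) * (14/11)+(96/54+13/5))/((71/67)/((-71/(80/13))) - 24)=-55969589/20774160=-2.69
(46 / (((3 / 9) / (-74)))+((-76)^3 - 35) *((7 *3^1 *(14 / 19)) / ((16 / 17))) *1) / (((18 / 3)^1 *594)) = -366213571 / 180576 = -2028.03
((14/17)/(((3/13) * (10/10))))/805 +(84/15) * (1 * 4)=131402/5865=22.40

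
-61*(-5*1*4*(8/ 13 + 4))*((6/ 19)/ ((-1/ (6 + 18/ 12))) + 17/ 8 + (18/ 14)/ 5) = 133590/ 1729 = 77.26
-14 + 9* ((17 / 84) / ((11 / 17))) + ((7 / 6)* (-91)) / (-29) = -201617 / 26796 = -7.52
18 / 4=9 / 2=4.50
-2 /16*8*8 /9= -8 /9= -0.89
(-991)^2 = 982081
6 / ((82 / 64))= 192 / 41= 4.68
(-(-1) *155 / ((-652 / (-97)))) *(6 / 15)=3007 / 326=9.22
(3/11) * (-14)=-42/11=-3.82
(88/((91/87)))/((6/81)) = 103356/91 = 1135.78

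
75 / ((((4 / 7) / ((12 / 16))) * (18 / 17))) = 2975 / 32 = 92.97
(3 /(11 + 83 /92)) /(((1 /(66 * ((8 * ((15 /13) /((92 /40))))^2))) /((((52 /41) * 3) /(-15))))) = -60825600 /894907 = -67.97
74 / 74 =1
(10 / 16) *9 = 45 / 8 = 5.62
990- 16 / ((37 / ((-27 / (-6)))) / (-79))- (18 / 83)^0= 42281 / 37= 1142.73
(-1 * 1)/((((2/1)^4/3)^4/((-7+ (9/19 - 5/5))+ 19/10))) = 86589/12451840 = 0.01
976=976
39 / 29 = 1.34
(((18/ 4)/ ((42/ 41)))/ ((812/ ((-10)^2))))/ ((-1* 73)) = -3075/ 414932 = -0.01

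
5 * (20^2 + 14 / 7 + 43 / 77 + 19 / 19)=155370 / 77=2017.79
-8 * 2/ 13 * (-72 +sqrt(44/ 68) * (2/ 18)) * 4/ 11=4608/ 143 - 64 * sqrt(187)/ 21879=32.18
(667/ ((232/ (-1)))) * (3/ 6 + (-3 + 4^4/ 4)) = -2829/ 16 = -176.81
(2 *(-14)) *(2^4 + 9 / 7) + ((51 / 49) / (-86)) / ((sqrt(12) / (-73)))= -484 + 1241 *sqrt(3) / 8428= -483.74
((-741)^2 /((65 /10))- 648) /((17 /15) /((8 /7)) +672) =10059120 /80759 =124.56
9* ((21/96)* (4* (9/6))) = 189/16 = 11.81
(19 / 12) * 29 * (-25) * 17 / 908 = -234175 / 10896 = -21.49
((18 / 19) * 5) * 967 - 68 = 85738 / 19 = 4512.53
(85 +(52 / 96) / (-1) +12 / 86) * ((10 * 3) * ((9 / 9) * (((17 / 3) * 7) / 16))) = 51946475 / 8256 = 6291.97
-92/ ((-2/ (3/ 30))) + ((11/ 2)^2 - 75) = -803/ 20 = -40.15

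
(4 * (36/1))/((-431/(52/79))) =-7488/34049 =-0.22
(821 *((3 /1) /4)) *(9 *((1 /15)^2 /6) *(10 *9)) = 7389 /20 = 369.45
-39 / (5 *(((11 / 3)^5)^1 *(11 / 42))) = -398034 / 8857805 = -0.04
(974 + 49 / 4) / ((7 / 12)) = 11835 / 7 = 1690.71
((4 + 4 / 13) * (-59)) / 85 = -3304 / 1105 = -2.99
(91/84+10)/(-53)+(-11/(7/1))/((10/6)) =-25643/22260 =-1.15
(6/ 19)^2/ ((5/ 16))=576/ 1805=0.32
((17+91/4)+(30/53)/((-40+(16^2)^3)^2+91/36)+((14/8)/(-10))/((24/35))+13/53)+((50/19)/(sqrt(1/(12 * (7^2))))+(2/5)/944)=1208850642489818142194119/30418607987396738715840+700 * sqrt(3)/19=103.55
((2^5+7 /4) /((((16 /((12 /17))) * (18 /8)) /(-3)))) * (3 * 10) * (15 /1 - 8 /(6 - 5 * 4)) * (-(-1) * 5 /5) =-220725 /238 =-927.42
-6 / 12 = -1 / 2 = -0.50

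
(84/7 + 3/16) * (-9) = -1755/16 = -109.69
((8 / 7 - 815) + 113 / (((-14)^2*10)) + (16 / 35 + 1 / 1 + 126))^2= 1809646443361 / 3841600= 471065.82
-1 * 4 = -4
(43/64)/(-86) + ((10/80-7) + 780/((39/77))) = 196239/128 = 1533.12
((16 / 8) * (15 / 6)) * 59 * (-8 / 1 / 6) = -1180 / 3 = -393.33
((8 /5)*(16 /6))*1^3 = 64 /15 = 4.27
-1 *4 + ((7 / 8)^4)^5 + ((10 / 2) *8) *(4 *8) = 1471207632144634353377 / 1152921504606846976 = 1276.07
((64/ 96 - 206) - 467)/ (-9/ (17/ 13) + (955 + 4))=-34289/ 48558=-0.71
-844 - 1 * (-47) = -797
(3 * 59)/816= 59/272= 0.22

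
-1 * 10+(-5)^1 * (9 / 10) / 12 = -83 / 8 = -10.38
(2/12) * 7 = 7/6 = 1.17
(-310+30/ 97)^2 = 902401600/ 9409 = 95908.34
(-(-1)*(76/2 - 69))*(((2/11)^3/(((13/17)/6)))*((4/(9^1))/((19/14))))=-472192/986271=-0.48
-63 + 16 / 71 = -4457 / 71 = -62.77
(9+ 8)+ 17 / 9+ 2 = 188 / 9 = 20.89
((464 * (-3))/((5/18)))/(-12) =2088/5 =417.60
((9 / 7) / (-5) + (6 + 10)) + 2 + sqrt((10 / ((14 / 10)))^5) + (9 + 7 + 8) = 1461 / 35 + 12500 *sqrt(14) / 343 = 178.10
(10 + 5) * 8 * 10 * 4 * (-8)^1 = -38400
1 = 1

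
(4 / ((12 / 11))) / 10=11 / 30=0.37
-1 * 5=-5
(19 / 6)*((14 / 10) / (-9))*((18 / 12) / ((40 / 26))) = -1729 / 3600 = -0.48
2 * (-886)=-1772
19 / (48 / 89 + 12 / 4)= 5.37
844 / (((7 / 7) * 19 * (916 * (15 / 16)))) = 3376 / 65265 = 0.05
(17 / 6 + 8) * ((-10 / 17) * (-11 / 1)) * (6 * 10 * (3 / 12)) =17875 / 17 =1051.47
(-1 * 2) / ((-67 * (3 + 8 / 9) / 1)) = 0.01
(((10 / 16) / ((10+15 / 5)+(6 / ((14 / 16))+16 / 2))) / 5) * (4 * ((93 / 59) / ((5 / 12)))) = 1302 / 19175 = 0.07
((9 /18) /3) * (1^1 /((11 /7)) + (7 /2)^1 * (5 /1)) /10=133 /440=0.30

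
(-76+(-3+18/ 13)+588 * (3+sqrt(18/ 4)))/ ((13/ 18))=15876 * sqrt(2)/ 13+394614/ 169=4062.08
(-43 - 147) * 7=-1330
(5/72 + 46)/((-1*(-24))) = 3317/1728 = 1.92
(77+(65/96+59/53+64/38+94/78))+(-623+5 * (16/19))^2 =3048280091315/7959328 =382982.09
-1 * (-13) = 13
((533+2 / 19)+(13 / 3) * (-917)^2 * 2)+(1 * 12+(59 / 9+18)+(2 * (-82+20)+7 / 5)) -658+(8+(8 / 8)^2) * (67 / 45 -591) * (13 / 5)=31095063941 / 4275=7273699.17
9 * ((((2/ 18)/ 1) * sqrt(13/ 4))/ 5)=sqrt(13)/ 10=0.36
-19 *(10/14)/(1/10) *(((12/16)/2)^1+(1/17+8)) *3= -1634475/476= -3433.77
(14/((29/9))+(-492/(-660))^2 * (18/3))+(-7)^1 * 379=-232060781/87725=-2645.32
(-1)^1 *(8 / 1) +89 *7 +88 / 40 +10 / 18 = 27799 / 45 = 617.76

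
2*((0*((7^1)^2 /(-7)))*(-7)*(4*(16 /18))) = 0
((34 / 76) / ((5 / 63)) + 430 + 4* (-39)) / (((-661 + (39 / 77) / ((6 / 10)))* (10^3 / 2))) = -0.00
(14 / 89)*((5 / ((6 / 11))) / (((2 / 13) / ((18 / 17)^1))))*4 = 60060 / 1513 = 39.70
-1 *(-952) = 952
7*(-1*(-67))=469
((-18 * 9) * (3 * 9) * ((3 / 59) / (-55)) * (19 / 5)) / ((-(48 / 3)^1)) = -0.96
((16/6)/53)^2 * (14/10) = 448/126405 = 0.00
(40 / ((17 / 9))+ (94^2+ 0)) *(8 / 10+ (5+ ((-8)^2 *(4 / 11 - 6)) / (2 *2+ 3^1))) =-2651121204 / 6545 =-405060.54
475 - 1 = 474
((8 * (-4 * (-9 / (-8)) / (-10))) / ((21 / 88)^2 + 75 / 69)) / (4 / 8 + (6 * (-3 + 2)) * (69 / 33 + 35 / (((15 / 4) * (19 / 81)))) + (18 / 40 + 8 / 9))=-0.01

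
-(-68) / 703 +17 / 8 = 12495 / 5624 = 2.22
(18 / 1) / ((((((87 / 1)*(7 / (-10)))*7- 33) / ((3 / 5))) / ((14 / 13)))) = -504 / 19903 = -0.03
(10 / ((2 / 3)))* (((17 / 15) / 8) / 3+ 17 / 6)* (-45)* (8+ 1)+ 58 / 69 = -9659191 / 552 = -17498.53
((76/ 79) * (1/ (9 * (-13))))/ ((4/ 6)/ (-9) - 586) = 57/ 4062812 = 0.00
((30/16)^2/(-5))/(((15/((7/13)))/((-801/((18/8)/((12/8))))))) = 5607/416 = 13.48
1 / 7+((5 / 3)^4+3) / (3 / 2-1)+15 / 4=57437 / 2268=25.32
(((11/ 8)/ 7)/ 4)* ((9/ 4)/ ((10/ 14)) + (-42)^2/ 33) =1779/ 640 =2.78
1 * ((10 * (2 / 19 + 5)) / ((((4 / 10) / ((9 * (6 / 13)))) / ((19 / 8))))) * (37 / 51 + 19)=10977975 / 442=24837.05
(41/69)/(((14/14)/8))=328/69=4.75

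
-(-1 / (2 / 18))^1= 9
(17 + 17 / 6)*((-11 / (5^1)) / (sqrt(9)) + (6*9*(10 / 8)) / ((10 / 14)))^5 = 20960209647478009867 / 145800000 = 143760011299.57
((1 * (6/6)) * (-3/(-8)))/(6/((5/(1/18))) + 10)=45/1208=0.04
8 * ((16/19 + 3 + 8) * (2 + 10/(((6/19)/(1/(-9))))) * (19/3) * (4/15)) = -6560/27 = -242.96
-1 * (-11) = 11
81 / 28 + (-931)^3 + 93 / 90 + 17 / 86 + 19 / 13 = -189456774085639 / 234780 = -806954485.41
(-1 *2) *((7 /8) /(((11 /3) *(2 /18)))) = -189 /44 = -4.30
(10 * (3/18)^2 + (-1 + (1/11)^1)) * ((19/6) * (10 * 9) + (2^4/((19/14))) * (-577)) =15479125/3762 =4114.60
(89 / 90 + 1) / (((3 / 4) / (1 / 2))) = 179 / 135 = 1.33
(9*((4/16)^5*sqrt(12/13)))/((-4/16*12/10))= -15*sqrt(39)/3328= -0.03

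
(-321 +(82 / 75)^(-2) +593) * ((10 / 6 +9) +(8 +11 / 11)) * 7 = 757670389 / 20172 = 37560.50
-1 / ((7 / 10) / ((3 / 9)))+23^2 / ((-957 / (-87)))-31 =3838 / 231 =16.61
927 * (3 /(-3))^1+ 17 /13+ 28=-11670 /13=-897.69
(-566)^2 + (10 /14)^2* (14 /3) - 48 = 6726518 /21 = 320310.38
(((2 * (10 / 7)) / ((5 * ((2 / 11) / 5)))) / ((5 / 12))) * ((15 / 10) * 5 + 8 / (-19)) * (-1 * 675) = -23967900 / 133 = -180209.77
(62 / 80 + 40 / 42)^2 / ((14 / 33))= 23159411 / 3292800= 7.03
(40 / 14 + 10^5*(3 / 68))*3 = 1576020 / 119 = 13243.87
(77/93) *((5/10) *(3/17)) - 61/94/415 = 734869/10279135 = 0.07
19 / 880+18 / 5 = 3.62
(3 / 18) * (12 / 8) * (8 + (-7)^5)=-4199.75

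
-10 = -10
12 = 12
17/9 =1.89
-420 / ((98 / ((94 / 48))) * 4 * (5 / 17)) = -799 / 112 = -7.13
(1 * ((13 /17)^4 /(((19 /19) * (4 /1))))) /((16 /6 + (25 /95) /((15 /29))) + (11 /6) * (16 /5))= 2713295 /286978156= 0.01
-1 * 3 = -3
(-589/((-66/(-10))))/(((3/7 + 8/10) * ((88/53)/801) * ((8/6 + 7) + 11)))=-4375842975/2414192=-1812.55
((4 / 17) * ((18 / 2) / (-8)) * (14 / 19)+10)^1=3167 / 323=9.80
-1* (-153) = 153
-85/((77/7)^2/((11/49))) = -85/539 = -0.16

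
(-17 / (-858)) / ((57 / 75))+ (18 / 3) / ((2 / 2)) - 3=49331 / 16302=3.03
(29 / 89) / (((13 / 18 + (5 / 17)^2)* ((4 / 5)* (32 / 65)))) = 24514425 / 23963072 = 1.02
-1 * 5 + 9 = 4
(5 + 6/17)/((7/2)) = 26/17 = 1.53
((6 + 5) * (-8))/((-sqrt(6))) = 35.93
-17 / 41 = -0.41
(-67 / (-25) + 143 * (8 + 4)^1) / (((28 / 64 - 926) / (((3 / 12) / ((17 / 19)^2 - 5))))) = 15511087 / 140315275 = 0.11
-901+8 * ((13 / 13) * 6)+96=-757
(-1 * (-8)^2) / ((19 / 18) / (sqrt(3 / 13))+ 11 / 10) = 855360 / 43961 -273600 * sqrt(39) / 43961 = -19.41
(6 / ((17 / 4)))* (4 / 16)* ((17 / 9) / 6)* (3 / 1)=1 / 3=0.33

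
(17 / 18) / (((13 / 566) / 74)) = 356014 / 117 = 3042.85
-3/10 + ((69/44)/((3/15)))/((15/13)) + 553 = 123089/220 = 559.50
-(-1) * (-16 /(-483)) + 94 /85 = 46762 /41055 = 1.14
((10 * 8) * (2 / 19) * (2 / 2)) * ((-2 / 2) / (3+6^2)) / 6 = -80 / 2223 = -0.04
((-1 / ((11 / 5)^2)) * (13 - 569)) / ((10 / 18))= 206.78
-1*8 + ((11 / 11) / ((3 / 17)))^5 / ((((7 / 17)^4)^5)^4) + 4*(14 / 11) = 4261387251669424015331300130868277022757008808514796945767516917473228689867567443359751320684269611815451 / 108353304291166946002112060109401569069739469076955299853572430739506673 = 39328632195823269850941510000000000.00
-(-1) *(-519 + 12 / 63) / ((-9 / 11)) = 119845 / 189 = 634.10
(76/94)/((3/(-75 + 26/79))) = -224162/11139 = -20.12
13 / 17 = 0.76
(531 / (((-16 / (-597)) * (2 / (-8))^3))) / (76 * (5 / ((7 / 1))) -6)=-4438098 / 169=-26260.93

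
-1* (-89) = 89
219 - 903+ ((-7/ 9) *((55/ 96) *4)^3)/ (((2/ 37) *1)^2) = -1934773801/ 497664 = -3887.71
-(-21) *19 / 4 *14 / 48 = 931 / 32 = 29.09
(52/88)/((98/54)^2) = 9477/52822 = 0.18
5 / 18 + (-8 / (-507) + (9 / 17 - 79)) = -4042847 / 51714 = -78.18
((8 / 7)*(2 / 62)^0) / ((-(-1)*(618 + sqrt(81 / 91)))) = 21424 / 11585001 - 8*sqrt(91) / 27031669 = 0.00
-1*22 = -22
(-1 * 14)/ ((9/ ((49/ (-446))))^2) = -16807/ 8056098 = -0.00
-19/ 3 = -6.33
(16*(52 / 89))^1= 832 / 89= 9.35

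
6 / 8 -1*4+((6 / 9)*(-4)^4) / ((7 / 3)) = 1957 / 28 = 69.89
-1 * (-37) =37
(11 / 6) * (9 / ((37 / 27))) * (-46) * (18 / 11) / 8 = -16767 / 148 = -113.29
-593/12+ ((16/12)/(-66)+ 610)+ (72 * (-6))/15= 1052891/1980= 531.76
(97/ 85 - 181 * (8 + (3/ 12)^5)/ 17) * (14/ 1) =-51207359/ 43520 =-1176.64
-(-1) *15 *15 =225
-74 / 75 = -0.99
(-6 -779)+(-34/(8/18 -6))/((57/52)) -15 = -377348/475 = -794.42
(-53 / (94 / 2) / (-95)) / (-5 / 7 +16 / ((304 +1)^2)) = -6902455 / 415256609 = -0.02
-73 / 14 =-5.21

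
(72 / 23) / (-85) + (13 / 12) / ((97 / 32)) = 182368 / 568905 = 0.32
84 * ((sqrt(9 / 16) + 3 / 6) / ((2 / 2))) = 105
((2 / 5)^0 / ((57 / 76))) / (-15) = -4 / 45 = -0.09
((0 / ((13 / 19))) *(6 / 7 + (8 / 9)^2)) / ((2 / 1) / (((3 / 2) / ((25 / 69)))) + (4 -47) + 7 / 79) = 0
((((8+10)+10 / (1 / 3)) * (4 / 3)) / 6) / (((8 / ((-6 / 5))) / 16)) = -128 / 5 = -25.60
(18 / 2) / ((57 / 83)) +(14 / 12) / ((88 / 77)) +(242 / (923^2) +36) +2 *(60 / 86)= 1721302217257 / 33409247664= 51.52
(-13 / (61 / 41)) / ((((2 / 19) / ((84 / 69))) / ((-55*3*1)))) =23393370 / 1403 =16673.82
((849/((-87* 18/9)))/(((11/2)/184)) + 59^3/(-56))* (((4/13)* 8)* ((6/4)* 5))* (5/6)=-1710798325/29029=-58934.11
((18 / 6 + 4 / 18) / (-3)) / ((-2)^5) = 29 / 864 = 0.03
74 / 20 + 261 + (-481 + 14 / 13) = -27979 / 130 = -215.22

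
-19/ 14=-1.36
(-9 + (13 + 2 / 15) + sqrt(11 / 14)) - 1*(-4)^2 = -178 / 15 + sqrt(154) / 14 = -10.98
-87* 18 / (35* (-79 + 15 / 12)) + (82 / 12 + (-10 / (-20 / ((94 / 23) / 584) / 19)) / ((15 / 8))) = 272101391 / 36551830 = 7.44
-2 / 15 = -0.13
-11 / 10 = -1.10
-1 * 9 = -9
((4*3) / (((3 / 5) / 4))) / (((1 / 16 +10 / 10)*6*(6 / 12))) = 1280 / 51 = 25.10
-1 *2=-2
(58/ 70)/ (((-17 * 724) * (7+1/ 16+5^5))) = -116/ 5396919535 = -0.00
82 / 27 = 3.04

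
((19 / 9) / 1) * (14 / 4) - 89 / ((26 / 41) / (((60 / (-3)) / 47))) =738083 / 10998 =67.11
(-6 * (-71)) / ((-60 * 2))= -71 / 20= -3.55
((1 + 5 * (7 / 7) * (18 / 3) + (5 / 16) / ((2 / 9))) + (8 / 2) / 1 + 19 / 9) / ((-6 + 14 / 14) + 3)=-11093 / 576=-19.26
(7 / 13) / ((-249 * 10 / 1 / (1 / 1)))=-7 / 32370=-0.00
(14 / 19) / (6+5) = 14 / 209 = 0.07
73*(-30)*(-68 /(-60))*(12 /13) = -29784 /13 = -2291.08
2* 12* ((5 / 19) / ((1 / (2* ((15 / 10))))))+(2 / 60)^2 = 324019 / 17100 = 18.95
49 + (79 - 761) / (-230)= 5976 / 115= 51.97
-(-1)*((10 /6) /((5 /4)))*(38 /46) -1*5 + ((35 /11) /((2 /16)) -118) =-73201 /759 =-96.44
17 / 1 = 17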